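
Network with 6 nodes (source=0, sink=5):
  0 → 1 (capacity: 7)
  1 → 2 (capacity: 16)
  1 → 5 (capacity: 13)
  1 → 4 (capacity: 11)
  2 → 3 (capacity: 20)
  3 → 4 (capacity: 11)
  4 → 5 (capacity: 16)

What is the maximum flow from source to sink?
Maximum flow = 7

Max flow: 7

Flow assignment:
  0 → 1: 7/7
  1 → 5: 7/13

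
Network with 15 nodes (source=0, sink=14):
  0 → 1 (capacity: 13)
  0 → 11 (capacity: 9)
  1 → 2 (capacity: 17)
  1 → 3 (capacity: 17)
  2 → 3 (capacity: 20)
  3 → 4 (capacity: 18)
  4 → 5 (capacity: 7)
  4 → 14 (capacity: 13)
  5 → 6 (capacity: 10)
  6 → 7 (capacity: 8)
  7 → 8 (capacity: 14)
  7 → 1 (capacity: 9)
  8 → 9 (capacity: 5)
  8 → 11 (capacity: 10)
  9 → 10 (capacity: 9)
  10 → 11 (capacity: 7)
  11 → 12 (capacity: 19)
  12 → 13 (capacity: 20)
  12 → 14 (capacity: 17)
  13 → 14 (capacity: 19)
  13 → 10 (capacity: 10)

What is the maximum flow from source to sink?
Maximum flow = 22

Max flow: 22

Flow assignment:
  0 → 1: 13/13
  0 → 11: 9/9
  1 → 3: 13/17
  3 → 4: 13/18
  4 → 14: 13/13
  11 → 12: 9/19
  12 → 14: 9/17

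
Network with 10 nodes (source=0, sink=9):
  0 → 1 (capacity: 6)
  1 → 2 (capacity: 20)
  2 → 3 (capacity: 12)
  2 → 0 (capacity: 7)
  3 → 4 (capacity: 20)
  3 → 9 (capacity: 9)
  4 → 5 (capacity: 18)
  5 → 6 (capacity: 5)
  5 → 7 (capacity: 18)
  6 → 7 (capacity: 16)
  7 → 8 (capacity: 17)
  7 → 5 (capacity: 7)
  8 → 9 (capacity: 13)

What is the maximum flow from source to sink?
Maximum flow = 6

Max flow: 6

Flow assignment:
  0 → 1: 6/6
  1 → 2: 6/20
  2 → 3: 6/12
  3 → 9: 6/9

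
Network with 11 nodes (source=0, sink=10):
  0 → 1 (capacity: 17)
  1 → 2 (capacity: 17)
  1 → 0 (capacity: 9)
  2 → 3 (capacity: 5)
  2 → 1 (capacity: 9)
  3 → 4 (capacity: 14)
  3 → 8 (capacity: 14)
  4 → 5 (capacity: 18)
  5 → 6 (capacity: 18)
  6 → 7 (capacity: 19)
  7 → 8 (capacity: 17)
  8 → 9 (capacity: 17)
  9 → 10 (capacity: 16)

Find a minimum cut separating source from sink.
Min cut value = 5, edges: (2,3)

Min cut value: 5
Partition: S = [0, 1, 2], T = [3, 4, 5, 6, 7, 8, 9, 10]
Cut edges: (2,3)

By max-flow min-cut theorem, max flow = min cut = 5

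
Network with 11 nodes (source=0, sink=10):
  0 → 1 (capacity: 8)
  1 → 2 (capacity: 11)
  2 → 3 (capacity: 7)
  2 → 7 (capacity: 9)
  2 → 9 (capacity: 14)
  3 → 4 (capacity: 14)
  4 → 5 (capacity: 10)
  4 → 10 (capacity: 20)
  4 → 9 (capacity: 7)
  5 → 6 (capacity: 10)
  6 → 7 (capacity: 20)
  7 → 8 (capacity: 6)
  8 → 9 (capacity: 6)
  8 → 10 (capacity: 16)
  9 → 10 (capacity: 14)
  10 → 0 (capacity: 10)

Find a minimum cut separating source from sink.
Min cut value = 8, edges: (0,1)

Min cut value: 8
Partition: S = [0], T = [1, 2, 3, 4, 5, 6, 7, 8, 9, 10]
Cut edges: (0,1)

By max-flow min-cut theorem, max flow = min cut = 8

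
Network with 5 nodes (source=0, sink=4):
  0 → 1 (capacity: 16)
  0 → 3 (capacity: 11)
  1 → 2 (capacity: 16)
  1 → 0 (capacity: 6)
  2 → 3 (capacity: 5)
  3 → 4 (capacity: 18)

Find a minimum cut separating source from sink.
Min cut value = 16, edges: (0,3), (2,3)

Min cut value: 16
Partition: S = [0, 1, 2], T = [3, 4]
Cut edges: (0,3), (2,3)

By max-flow min-cut theorem, max flow = min cut = 16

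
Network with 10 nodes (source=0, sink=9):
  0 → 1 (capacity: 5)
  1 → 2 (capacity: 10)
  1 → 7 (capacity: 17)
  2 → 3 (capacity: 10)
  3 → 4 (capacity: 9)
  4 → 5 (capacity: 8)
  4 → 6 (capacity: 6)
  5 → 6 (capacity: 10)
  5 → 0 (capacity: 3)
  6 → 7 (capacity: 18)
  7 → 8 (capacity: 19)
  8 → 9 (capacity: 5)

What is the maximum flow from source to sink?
Maximum flow = 5

Max flow: 5

Flow assignment:
  0 → 1: 5/5
  1 → 7: 5/17
  7 → 8: 5/19
  8 → 9: 5/5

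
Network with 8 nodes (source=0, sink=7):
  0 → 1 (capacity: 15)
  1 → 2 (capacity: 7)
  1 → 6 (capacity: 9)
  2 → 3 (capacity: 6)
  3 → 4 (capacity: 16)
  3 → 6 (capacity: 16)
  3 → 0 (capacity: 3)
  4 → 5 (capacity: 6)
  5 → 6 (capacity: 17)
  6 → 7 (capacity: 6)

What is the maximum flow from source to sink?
Maximum flow = 6

Max flow: 6

Flow assignment:
  0 → 1: 9/15
  1 → 2: 3/7
  1 → 6: 6/9
  2 → 3: 3/6
  3 → 0: 3/3
  6 → 7: 6/6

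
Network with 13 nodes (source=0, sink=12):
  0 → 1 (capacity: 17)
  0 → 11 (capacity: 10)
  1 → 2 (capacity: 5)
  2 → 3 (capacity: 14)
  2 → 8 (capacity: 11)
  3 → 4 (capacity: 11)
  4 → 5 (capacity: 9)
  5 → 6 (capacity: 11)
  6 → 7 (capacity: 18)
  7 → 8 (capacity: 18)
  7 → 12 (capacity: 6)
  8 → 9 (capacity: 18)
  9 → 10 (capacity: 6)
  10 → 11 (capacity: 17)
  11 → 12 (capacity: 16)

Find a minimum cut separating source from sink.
Min cut value = 15, edges: (0,11), (1,2)

Min cut value: 15
Partition: S = [0, 1], T = [2, 3, 4, 5, 6, 7, 8, 9, 10, 11, 12]
Cut edges: (0,11), (1,2)

By max-flow min-cut theorem, max flow = min cut = 15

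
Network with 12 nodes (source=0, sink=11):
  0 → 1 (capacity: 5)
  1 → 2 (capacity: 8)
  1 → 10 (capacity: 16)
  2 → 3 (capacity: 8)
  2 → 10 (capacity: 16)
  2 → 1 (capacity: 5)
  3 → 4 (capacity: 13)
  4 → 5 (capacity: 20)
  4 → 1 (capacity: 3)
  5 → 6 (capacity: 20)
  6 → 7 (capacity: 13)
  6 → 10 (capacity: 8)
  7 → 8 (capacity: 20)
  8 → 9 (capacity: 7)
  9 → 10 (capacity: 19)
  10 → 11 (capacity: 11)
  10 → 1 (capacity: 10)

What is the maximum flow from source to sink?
Maximum flow = 5

Max flow: 5

Flow assignment:
  0 → 1: 5/5
  1 → 10: 5/16
  10 → 11: 5/11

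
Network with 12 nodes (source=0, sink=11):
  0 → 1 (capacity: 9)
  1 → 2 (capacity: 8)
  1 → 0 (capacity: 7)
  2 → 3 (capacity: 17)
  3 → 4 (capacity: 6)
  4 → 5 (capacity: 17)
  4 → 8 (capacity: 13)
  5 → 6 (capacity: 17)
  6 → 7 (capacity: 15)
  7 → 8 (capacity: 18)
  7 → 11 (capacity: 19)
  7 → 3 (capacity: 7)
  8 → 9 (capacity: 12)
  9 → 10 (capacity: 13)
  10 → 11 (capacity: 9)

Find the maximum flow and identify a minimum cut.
Max flow = 6, Min cut edges: (3,4)

Maximum flow: 6
Minimum cut: (3,4)
Partition: S = [0, 1, 2, 3], T = [4, 5, 6, 7, 8, 9, 10, 11]

Max-flow min-cut theorem verified: both equal 6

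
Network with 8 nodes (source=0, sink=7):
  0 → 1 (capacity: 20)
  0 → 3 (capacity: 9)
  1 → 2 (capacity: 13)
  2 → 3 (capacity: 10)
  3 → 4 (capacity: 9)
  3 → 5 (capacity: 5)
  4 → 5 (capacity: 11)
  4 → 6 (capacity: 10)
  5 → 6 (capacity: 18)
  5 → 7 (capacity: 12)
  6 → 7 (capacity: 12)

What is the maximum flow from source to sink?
Maximum flow = 14

Max flow: 14

Flow assignment:
  0 → 1: 10/20
  0 → 3: 4/9
  1 → 2: 10/13
  2 → 3: 10/10
  3 → 4: 9/9
  3 → 5: 5/5
  4 → 5: 9/11
  5 → 6: 2/18
  5 → 7: 12/12
  6 → 7: 2/12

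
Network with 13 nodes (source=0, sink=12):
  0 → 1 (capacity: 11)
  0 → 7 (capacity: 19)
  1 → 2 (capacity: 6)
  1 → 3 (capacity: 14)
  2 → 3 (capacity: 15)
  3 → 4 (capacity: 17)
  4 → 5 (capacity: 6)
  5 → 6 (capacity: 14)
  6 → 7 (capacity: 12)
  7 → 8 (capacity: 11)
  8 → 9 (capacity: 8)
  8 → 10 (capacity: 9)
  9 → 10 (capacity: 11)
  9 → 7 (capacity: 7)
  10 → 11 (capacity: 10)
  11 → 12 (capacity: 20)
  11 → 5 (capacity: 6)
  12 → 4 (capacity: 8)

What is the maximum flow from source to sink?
Maximum flow = 10

Max flow: 10

Flow assignment:
  0 → 1: 6/11
  0 → 7: 4/19
  1 → 3: 6/14
  3 → 4: 6/17
  4 → 5: 6/6
  5 → 6: 6/14
  6 → 7: 6/12
  7 → 8: 11/11
  8 → 9: 2/8
  8 → 10: 9/9
  9 → 10: 1/11
  9 → 7: 1/7
  10 → 11: 10/10
  11 → 12: 10/20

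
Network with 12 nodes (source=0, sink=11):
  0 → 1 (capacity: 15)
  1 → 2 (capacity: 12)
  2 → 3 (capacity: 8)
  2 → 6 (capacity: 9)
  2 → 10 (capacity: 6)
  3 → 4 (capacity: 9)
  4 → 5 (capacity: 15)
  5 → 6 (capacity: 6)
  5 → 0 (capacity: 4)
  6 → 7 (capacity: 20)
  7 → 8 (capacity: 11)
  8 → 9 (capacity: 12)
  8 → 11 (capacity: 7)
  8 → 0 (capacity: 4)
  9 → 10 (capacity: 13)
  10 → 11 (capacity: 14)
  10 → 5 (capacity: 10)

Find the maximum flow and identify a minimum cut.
Max flow = 12, Min cut edges: (1,2)

Maximum flow: 12
Minimum cut: (1,2)
Partition: S = [0, 1], T = [2, 3, 4, 5, 6, 7, 8, 9, 10, 11]

Max-flow min-cut theorem verified: both equal 12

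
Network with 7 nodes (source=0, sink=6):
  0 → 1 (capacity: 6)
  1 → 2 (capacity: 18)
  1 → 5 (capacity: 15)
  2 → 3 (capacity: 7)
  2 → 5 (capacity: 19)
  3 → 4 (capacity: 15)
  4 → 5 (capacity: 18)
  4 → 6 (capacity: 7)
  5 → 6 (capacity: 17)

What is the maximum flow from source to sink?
Maximum flow = 6

Max flow: 6

Flow assignment:
  0 → 1: 6/6
  1 → 5: 6/15
  5 → 6: 6/17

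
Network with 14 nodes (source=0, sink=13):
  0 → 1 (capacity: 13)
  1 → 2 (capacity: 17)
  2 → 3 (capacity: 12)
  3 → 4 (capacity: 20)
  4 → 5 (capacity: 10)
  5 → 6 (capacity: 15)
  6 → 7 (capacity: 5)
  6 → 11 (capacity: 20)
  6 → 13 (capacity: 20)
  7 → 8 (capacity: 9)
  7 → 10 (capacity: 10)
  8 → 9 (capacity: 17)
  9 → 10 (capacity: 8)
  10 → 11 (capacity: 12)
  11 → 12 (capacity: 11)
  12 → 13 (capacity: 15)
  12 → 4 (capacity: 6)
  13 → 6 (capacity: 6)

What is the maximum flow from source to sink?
Maximum flow = 10

Max flow: 10

Flow assignment:
  0 → 1: 10/13
  1 → 2: 10/17
  2 → 3: 10/12
  3 → 4: 10/20
  4 → 5: 10/10
  5 → 6: 10/15
  6 → 13: 10/20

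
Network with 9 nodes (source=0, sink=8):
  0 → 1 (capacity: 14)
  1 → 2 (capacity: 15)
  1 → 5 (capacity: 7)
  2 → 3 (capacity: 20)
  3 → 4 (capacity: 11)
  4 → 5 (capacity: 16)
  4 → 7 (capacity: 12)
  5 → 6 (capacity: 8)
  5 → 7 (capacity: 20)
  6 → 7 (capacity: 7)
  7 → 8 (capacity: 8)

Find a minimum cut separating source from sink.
Min cut value = 8, edges: (7,8)

Min cut value: 8
Partition: S = [0, 1, 2, 3, 4, 5, 6, 7], T = [8]
Cut edges: (7,8)

By max-flow min-cut theorem, max flow = min cut = 8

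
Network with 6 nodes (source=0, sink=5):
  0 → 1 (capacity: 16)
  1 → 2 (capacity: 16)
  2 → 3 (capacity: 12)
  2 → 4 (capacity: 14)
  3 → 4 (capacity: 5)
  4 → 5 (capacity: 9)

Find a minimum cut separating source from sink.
Min cut value = 9, edges: (4,5)

Min cut value: 9
Partition: S = [0, 1, 2, 3, 4], T = [5]
Cut edges: (4,5)

By max-flow min-cut theorem, max flow = min cut = 9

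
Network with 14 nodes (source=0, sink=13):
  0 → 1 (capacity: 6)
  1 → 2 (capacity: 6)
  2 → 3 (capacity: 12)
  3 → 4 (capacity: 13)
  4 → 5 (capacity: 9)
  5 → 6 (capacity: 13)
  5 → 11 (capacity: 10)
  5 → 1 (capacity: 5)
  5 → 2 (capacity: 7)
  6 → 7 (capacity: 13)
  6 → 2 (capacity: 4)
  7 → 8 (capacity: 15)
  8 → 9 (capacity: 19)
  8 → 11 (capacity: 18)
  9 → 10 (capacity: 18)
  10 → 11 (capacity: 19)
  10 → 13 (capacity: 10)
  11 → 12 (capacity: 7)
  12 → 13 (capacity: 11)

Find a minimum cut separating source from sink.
Min cut value = 6, edges: (1,2)

Min cut value: 6
Partition: S = [0, 1], T = [2, 3, 4, 5, 6, 7, 8, 9, 10, 11, 12, 13]
Cut edges: (1,2)

By max-flow min-cut theorem, max flow = min cut = 6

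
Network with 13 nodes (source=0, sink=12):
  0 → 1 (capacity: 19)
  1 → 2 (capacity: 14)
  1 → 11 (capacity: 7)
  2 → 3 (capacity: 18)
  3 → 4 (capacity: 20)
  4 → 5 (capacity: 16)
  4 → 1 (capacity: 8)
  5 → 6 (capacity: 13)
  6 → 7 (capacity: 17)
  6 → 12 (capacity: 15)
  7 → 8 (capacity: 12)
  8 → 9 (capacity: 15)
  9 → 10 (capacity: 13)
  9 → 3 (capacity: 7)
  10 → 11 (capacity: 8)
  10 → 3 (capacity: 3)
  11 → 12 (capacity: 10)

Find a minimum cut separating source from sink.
Min cut value = 19, edges: (0,1)

Min cut value: 19
Partition: S = [0], T = [1, 2, 3, 4, 5, 6, 7, 8, 9, 10, 11, 12]
Cut edges: (0,1)

By max-flow min-cut theorem, max flow = min cut = 19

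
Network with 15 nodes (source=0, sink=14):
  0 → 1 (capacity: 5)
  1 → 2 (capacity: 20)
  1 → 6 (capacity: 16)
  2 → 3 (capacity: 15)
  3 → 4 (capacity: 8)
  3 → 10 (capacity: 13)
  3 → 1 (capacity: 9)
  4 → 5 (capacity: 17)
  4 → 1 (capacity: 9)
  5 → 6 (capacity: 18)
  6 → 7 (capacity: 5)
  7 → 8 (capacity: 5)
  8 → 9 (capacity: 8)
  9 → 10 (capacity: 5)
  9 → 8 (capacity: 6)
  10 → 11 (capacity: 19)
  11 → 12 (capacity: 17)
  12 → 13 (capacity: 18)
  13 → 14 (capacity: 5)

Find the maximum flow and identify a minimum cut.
Max flow = 5, Min cut edges: (13,14)

Maximum flow: 5
Minimum cut: (13,14)
Partition: S = [0, 1, 2, 3, 4, 5, 6, 7, 8, 9, 10, 11, 12, 13], T = [14]

Max-flow min-cut theorem verified: both equal 5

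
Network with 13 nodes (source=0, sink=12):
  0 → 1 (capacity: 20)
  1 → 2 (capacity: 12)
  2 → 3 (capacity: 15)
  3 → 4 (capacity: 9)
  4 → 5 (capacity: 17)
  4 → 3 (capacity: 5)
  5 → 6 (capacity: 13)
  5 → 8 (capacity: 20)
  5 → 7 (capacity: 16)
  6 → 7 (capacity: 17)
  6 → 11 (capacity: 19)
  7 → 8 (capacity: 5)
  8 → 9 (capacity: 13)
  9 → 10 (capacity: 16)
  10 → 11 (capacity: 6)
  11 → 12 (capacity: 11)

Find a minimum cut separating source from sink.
Min cut value = 9, edges: (3,4)

Min cut value: 9
Partition: S = [0, 1, 2, 3], T = [4, 5, 6, 7, 8, 9, 10, 11, 12]
Cut edges: (3,4)

By max-flow min-cut theorem, max flow = min cut = 9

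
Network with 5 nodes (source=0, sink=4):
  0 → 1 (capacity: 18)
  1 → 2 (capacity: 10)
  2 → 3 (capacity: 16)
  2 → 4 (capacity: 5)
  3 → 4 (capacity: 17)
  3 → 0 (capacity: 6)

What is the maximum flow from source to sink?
Maximum flow = 10

Max flow: 10

Flow assignment:
  0 → 1: 10/18
  1 → 2: 10/10
  2 → 3: 5/16
  2 → 4: 5/5
  3 → 4: 5/17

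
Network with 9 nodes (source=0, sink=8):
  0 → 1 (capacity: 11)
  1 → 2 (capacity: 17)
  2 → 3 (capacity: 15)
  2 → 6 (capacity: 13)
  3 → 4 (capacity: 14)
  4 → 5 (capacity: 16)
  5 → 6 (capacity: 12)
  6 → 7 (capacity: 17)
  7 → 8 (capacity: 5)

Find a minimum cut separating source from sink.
Min cut value = 5, edges: (7,8)

Min cut value: 5
Partition: S = [0, 1, 2, 3, 4, 5, 6, 7], T = [8]
Cut edges: (7,8)

By max-flow min-cut theorem, max flow = min cut = 5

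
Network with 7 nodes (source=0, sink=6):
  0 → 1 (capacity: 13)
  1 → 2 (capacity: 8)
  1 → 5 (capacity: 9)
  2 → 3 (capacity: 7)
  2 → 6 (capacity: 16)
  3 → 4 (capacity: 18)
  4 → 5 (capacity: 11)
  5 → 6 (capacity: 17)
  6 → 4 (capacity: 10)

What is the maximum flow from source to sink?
Maximum flow = 13

Max flow: 13

Flow assignment:
  0 → 1: 13/13
  1 → 2: 8/8
  1 → 5: 5/9
  2 → 6: 8/16
  5 → 6: 5/17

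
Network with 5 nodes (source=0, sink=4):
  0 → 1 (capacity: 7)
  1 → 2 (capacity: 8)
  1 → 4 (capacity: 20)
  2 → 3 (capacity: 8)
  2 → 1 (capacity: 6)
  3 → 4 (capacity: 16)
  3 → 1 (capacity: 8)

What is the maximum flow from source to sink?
Maximum flow = 7

Max flow: 7

Flow assignment:
  0 → 1: 7/7
  1 → 4: 7/20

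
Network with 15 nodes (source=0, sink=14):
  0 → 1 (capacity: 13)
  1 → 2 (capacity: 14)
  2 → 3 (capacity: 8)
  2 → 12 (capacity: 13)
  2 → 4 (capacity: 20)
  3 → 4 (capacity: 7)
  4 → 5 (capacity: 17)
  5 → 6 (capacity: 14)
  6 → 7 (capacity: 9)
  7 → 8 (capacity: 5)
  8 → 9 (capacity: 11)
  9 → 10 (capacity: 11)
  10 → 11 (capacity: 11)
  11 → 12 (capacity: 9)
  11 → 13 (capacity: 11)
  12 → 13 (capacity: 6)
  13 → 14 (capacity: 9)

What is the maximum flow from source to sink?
Maximum flow = 9

Max flow: 9

Flow assignment:
  0 → 1: 9/13
  1 → 2: 9/14
  2 → 12: 4/13
  2 → 4: 5/20
  4 → 5: 5/17
  5 → 6: 5/14
  6 → 7: 5/9
  7 → 8: 5/5
  8 → 9: 5/11
  9 → 10: 5/11
  10 → 11: 5/11
  11 → 12: 2/9
  11 → 13: 3/11
  12 → 13: 6/6
  13 → 14: 9/9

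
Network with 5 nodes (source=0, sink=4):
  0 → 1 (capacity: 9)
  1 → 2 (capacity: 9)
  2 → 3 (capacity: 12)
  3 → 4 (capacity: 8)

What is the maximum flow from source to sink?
Maximum flow = 8

Max flow: 8

Flow assignment:
  0 → 1: 8/9
  1 → 2: 8/9
  2 → 3: 8/12
  3 → 4: 8/8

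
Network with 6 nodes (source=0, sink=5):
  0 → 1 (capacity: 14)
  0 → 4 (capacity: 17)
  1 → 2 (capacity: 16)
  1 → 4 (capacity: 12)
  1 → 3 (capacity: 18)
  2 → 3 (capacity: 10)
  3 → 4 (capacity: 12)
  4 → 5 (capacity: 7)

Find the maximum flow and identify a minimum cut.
Max flow = 7, Min cut edges: (4,5)

Maximum flow: 7
Minimum cut: (4,5)
Partition: S = [0, 1, 2, 3, 4], T = [5]

Max-flow min-cut theorem verified: both equal 7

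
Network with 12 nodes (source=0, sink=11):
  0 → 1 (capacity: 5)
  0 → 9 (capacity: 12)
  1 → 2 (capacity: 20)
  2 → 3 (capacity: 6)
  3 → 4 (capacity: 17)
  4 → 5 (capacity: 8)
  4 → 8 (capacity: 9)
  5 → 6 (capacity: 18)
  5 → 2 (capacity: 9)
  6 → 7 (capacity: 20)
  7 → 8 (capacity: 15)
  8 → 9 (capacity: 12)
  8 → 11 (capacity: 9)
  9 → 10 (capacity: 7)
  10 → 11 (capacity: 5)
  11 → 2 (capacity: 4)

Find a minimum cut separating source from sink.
Min cut value = 10, edges: (0,1), (10,11)

Min cut value: 10
Partition: S = [0, 9, 10], T = [1, 2, 3, 4, 5, 6, 7, 8, 11]
Cut edges: (0,1), (10,11)

By max-flow min-cut theorem, max flow = min cut = 10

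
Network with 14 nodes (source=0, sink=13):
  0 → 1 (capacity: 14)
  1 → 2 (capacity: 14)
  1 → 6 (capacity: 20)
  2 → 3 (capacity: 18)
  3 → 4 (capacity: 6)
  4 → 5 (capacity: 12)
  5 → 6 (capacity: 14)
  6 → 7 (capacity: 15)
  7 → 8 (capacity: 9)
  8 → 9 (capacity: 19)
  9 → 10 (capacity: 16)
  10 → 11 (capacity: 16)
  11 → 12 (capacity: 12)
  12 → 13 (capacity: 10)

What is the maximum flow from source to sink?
Maximum flow = 9

Max flow: 9

Flow assignment:
  0 → 1: 9/14
  1 → 6: 9/20
  6 → 7: 9/15
  7 → 8: 9/9
  8 → 9: 9/19
  9 → 10: 9/16
  10 → 11: 9/16
  11 → 12: 9/12
  12 → 13: 9/10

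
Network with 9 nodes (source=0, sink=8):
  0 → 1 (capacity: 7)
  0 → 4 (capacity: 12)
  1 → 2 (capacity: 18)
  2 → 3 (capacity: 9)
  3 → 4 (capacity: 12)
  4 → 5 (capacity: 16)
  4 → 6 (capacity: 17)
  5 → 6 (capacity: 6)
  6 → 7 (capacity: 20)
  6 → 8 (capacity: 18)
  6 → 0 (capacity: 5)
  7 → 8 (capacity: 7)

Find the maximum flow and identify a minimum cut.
Max flow = 19, Min cut edges: (0,1), (0,4)

Maximum flow: 19
Minimum cut: (0,1), (0,4)
Partition: S = [0], T = [1, 2, 3, 4, 5, 6, 7, 8]

Max-flow min-cut theorem verified: both equal 19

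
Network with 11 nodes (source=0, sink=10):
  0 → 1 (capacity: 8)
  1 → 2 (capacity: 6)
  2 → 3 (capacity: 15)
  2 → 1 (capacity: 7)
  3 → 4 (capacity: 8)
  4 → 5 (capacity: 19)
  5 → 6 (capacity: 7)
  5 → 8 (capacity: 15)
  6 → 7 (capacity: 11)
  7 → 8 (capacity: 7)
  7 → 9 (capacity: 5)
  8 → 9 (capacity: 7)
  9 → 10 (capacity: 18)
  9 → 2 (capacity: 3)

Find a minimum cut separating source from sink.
Min cut value = 6, edges: (1,2)

Min cut value: 6
Partition: S = [0, 1], T = [2, 3, 4, 5, 6, 7, 8, 9, 10]
Cut edges: (1,2)

By max-flow min-cut theorem, max flow = min cut = 6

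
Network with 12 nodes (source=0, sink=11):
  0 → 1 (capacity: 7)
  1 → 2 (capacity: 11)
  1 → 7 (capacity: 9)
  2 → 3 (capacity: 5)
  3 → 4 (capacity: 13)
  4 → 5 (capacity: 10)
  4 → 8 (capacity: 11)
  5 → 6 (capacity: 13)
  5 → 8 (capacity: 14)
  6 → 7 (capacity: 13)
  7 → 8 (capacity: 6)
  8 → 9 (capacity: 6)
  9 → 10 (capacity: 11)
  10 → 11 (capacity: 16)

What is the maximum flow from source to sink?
Maximum flow = 6

Max flow: 6

Flow assignment:
  0 → 1: 6/7
  1 → 2: 1/11
  1 → 7: 5/9
  2 → 3: 1/5
  3 → 4: 1/13
  4 → 8: 1/11
  7 → 8: 5/6
  8 → 9: 6/6
  9 → 10: 6/11
  10 → 11: 6/16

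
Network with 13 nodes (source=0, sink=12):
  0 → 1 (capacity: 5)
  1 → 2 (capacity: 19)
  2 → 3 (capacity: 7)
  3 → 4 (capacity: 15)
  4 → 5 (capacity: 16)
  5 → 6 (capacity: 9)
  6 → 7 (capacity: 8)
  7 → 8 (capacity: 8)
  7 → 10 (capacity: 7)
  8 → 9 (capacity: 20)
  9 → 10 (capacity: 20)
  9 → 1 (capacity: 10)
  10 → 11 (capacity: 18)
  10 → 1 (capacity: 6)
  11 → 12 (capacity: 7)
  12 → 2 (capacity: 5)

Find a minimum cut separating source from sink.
Min cut value = 5, edges: (0,1)

Min cut value: 5
Partition: S = [0], T = [1, 2, 3, 4, 5, 6, 7, 8, 9, 10, 11, 12]
Cut edges: (0,1)

By max-flow min-cut theorem, max flow = min cut = 5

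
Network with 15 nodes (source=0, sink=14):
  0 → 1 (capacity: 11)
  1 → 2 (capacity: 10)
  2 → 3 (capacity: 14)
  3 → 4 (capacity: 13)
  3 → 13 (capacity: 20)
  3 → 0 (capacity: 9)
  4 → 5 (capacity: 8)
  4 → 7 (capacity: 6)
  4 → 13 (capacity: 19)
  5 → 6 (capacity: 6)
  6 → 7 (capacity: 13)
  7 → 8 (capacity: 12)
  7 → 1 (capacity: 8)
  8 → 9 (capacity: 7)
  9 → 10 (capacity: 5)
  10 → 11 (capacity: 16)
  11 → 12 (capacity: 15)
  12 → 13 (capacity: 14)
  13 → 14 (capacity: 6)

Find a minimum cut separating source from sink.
Min cut value = 6, edges: (13,14)

Min cut value: 6
Partition: S = [0, 1, 2, 3, 4, 5, 6, 7, 8, 9, 10, 11, 12, 13], T = [14]
Cut edges: (13,14)

By max-flow min-cut theorem, max flow = min cut = 6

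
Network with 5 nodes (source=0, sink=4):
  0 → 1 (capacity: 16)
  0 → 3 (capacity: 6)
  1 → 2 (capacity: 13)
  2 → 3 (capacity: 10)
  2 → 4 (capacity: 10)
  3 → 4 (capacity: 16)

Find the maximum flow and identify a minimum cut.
Max flow = 19, Min cut edges: (0,3), (1,2)

Maximum flow: 19
Minimum cut: (0,3), (1,2)
Partition: S = [0, 1], T = [2, 3, 4]

Max-flow min-cut theorem verified: both equal 19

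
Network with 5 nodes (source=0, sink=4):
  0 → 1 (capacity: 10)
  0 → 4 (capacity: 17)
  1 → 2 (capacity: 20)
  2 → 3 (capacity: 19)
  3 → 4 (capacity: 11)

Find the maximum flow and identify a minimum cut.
Max flow = 27, Min cut edges: (0,1), (0,4)

Maximum flow: 27
Minimum cut: (0,1), (0,4)
Partition: S = [0], T = [1, 2, 3, 4]

Max-flow min-cut theorem verified: both equal 27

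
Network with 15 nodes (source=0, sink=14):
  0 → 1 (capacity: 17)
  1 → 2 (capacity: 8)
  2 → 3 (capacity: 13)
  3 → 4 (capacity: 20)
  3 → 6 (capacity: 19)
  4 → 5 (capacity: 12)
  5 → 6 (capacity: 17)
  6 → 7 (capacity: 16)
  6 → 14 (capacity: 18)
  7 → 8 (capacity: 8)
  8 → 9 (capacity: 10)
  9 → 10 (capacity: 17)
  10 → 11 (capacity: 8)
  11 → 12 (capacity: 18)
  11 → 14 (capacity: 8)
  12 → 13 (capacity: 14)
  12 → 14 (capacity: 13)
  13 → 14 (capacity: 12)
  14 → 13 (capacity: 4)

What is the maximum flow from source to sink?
Maximum flow = 8

Max flow: 8

Flow assignment:
  0 → 1: 8/17
  1 → 2: 8/8
  2 → 3: 8/13
  3 → 6: 8/19
  6 → 14: 8/18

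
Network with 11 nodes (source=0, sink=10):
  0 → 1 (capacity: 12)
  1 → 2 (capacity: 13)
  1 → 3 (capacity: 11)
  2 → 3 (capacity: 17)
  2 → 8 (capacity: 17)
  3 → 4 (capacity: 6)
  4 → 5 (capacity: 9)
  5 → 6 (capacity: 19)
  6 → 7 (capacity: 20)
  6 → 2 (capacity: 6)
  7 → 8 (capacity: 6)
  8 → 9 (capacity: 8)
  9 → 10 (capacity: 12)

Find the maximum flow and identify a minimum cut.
Max flow = 8, Min cut edges: (8,9)

Maximum flow: 8
Minimum cut: (8,9)
Partition: S = [0, 1, 2, 3, 4, 5, 6, 7, 8], T = [9, 10]

Max-flow min-cut theorem verified: both equal 8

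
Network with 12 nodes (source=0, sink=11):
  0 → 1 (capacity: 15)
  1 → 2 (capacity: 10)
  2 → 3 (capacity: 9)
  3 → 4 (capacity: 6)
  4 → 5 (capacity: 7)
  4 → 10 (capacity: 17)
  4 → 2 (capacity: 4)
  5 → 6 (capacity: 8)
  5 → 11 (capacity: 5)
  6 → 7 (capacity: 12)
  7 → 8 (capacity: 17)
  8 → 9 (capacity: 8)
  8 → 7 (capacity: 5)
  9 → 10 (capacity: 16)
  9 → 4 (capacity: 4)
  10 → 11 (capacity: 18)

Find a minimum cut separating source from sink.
Min cut value = 6, edges: (3,4)

Min cut value: 6
Partition: S = [0, 1, 2, 3], T = [4, 5, 6, 7, 8, 9, 10, 11]
Cut edges: (3,4)

By max-flow min-cut theorem, max flow = min cut = 6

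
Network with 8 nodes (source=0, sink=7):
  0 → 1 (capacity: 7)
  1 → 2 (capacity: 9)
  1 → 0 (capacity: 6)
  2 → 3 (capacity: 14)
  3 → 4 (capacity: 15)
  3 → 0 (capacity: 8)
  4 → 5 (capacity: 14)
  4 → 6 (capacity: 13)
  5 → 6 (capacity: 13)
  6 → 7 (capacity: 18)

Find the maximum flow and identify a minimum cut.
Max flow = 7, Min cut edges: (0,1)

Maximum flow: 7
Minimum cut: (0,1)
Partition: S = [0], T = [1, 2, 3, 4, 5, 6, 7]

Max-flow min-cut theorem verified: both equal 7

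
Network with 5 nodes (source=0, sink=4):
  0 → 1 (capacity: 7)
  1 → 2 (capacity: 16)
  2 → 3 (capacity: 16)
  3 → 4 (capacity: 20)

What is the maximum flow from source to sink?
Maximum flow = 7

Max flow: 7

Flow assignment:
  0 → 1: 7/7
  1 → 2: 7/16
  2 → 3: 7/16
  3 → 4: 7/20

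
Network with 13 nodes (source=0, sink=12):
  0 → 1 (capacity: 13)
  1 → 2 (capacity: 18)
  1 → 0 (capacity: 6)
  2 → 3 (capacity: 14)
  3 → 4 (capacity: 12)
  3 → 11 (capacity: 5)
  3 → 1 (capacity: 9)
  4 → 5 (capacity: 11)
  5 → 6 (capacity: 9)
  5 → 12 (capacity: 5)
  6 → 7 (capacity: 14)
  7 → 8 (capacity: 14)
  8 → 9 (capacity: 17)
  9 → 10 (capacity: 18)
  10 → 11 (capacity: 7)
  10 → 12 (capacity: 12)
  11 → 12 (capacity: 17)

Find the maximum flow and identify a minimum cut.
Max flow = 13, Min cut edges: (0,1)

Maximum flow: 13
Minimum cut: (0,1)
Partition: S = [0], T = [1, 2, 3, 4, 5, 6, 7, 8, 9, 10, 11, 12]

Max-flow min-cut theorem verified: both equal 13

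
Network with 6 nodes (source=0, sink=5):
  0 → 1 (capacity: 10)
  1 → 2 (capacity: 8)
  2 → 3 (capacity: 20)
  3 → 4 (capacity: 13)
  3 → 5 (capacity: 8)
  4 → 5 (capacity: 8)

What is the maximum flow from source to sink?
Maximum flow = 8

Max flow: 8

Flow assignment:
  0 → 1: 8/10
  1 → 2: 8/8
  2 → 3: 8/20
  3 → 5: 8/8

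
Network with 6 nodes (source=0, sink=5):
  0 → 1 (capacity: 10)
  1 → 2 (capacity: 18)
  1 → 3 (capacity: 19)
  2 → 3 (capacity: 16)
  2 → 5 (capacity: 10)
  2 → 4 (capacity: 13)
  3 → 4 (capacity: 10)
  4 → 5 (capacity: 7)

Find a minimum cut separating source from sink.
Min cut value = 10, edges: (0,1)

Min cut value: 10
Partition: S = [0], T = [1, 2, 3, 4, 5]
Cut edges: (0,1)

By max-flow min-cut theorem, max flow = min cut = 10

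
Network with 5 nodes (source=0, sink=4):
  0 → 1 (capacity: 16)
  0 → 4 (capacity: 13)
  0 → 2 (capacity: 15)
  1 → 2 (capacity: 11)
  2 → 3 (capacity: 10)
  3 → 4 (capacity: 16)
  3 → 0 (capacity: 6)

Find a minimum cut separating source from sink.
Min cut value = 23, edges: (0,4), (2,3)

Min cut value: 23
Partition: S = [0, 1, 2], T = [3, 4]
Cut edges: (0,4), (2,3)

By max-flow min-cut theorem, max flow = min cut = 23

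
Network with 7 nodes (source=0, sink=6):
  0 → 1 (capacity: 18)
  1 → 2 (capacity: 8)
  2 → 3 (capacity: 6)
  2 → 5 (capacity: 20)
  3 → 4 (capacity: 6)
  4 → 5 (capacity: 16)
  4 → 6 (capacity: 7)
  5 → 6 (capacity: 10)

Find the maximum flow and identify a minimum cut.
Max flow = 8, Min cut edges: (1,2)

Maximum flow: 8
Minimum cut: (1,2)
Partition: S = [0, 1], T = [2, 3, 4, 5, 6]

Max-flow min-cut theorem verified: both equal 8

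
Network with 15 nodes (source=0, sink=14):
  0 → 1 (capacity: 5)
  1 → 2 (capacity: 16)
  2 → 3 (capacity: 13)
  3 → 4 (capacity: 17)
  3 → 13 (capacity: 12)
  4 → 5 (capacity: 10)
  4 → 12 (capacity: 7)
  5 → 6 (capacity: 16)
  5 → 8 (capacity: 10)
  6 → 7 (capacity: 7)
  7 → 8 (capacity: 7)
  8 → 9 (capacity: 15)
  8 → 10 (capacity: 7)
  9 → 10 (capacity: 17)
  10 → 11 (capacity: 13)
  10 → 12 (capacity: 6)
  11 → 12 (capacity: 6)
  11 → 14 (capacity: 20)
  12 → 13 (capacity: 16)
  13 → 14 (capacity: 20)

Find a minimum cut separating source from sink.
Min cut value = 5, edges: (0,1)

Min cut value: 5
Partition: S = [0], T = [1, 2, 3, 4, 5, 6, 7, 8, 9, 10, 11, 12, 13, 14]
Cut edges: (0,1)

By max-flow min-cut theorem, max flow = min cut = 5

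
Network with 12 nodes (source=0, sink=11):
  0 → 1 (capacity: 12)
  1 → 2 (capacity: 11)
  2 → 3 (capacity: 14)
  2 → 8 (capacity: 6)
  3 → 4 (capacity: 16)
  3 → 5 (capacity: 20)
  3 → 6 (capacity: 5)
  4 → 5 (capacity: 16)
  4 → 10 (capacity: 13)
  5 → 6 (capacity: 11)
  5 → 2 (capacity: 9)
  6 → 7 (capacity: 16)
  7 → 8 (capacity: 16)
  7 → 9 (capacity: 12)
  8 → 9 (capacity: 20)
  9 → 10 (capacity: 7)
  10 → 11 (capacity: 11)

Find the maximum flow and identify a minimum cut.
Max flow = 11, Min cut edges: (10,11)

Maximum flow: 11
Minimum cut: (10,11)
Partition: S = [0, 1, 2, 3, 4, 5, 6, 7, 8, 9, 10], T = [11]

Max-flow min-cut theorem verified: both equal 11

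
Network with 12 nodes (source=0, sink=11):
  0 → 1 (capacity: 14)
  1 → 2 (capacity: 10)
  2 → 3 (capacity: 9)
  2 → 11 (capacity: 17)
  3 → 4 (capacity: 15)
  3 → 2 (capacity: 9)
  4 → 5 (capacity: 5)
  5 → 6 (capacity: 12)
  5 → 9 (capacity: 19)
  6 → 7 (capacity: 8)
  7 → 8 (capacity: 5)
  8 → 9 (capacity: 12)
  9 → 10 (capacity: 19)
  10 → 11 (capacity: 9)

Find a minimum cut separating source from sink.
Min cut value = 10, edges: (1,2)

Min cut value: 10
Partition: S = [0, 1], T = [2, 3, 4, 5, 6, 7, 8, 9, 10, 11]
Cut edges: (1,2)

By max-flow min-cut theorem, max flow = min cut = 10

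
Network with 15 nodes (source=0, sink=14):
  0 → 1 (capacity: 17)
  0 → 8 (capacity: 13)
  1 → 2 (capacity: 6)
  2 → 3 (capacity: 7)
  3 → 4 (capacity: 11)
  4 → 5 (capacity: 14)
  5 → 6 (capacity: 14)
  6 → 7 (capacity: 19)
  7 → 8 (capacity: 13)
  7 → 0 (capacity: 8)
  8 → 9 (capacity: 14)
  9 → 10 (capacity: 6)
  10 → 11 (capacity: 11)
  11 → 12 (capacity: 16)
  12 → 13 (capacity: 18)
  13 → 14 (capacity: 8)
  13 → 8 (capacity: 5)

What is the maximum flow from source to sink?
Maximum flow = 6

Max flow: 6

Flow assignment:
  0 → 1: 6/17
  0 → 8: 5/13
  1 → 2: 6/6
  2 → 3: 6/7
  3 → 4: 6/11
  4 → 5: 6/14
  5 → 6: 6/14
  6 → 7: 6/19
  7 → 8: 1/13
  7 → 0: 5/8
  8 → 9: 6/14
  9 → 10: 6/6
  10 → 11: 6/11
  11 → 12: 6/16
  12 → 13: 6/18
  13 → 14: 6/8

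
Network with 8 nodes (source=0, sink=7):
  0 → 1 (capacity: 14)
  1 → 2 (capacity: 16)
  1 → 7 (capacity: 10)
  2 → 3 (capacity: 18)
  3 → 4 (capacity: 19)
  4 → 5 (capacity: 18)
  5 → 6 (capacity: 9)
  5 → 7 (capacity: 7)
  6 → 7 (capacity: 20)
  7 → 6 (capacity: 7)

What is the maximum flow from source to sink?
Maximum flow = 14

Max flow: 14

Flow assignment:
  0 → 1: 14/14
  1 → 2: 4/16
  1 → 7: 10/10
  2 → 3: 4/18
  3 → 4: 4/19
  4 → 5: 4/18
  5 → 7: 4/7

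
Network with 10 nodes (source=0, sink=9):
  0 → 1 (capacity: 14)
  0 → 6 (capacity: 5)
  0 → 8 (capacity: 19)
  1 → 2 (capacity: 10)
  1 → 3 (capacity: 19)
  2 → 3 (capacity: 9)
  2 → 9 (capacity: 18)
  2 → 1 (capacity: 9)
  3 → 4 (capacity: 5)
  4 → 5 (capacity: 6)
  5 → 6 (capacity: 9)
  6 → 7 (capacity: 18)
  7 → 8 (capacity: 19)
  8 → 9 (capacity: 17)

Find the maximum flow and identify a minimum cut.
Max flow = 27, Min cut edges: (1,2), (8,9)

Maximum flow: 27
Minimum cut: (1,2), (8,9)
Partition: S = [0, 1, 3, 4, 5, 6, 7, 8], T = [2, 9]

Max-flow min-cut theorem verified: both equal 27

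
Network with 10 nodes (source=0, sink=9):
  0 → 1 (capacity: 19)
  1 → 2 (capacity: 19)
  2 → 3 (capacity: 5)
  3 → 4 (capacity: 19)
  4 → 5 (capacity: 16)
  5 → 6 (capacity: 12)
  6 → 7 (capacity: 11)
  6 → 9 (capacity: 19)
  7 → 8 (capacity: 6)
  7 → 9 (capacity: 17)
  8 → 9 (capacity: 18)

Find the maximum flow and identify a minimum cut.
Max flow = 5, Min cut edges: (2,3)

Maximum flow: 5
Minimum cut: (2,3)
Partition: S = [0, 1, 2], T = [3, 4, 5, 6, 7, 8, 9]

Max-flow min-cut theorem verified: both equal 5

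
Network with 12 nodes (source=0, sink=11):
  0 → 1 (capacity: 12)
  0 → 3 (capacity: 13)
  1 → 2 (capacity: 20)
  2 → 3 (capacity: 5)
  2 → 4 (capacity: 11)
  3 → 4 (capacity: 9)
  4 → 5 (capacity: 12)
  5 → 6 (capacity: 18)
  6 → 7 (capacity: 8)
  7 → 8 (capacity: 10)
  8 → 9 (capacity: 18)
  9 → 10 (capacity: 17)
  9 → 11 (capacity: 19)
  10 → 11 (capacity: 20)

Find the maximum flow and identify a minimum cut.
Max flow = 8, Min cut edges: (6,7)

Maximum flow: 8
Minimum cut: (6,7)
Partition: S = [0, 1, 2, 3, 4, 5, 6], T = [7, 8, 9, 10, 11]

Max-flow min-cut theorem verified: both equal 8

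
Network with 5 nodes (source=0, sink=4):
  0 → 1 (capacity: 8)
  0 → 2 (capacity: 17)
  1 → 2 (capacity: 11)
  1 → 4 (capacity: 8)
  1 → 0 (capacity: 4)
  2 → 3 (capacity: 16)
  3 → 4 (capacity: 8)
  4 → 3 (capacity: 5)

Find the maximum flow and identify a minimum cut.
Max flow = 16, Min cut edges: (1,4), (3,4)

Maximum flow: 16
Minimum cut: (1,4), (3,4)
Partition: S = [0, 1, 2, 3], T = [4]

Max-flow min-cut theorem verified: both equal 16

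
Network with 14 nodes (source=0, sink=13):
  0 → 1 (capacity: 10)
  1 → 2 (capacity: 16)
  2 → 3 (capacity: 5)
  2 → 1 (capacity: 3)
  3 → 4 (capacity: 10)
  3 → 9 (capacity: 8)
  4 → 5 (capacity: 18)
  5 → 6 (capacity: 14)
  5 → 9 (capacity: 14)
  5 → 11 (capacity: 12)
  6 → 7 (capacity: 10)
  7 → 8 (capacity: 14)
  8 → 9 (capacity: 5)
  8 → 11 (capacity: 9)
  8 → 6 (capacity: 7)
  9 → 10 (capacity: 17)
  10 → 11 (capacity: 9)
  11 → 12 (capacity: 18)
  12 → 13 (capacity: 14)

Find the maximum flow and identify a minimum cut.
Max flow = 5, Min cut edges: (2,3)

Maximum flow: 5
Minimum cut: (2,3)
Partition: S = [0, 1, 2], T = [3, 4, 5, 6, 7, 8, 9, 10, 11, 12, 13]

Max-flow min-cut theorem verified: both equal 5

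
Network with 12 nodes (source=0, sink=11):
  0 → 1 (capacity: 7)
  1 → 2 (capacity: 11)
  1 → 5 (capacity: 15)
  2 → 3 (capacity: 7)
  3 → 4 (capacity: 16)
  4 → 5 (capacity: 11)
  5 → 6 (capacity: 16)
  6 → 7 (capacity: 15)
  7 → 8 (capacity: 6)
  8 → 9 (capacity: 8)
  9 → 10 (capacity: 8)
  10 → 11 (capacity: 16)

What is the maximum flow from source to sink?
Maximum flow = 6

Max flow: 6

Flow assignment:
  0 → 1: 6/7
  1 → 5: 6/15
  5 → 6: 6/16
  6 → 7: 6/15
  7 → 8: 6/6
  8 → 9: 6/8
  9 → 10: 6/8
  10 → 11: 6/16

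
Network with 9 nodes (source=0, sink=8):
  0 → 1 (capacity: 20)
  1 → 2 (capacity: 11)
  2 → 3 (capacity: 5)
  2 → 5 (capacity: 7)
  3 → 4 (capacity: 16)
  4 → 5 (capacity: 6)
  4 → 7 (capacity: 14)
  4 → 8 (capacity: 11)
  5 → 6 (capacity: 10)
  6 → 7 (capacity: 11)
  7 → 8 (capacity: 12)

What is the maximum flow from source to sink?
Maximum flow = 11

Max flow: 11

Flow assignment:
  0 → 1: 11/20
  1 → 2: 11/11
  2 → 3: 5/5
  2 → 5: 6/7
  3 → 4: 5/16
  4 → 8: 5/11
  5 → 6: 6/10
  6 → 7: 6/11
  7 → 8: 6/12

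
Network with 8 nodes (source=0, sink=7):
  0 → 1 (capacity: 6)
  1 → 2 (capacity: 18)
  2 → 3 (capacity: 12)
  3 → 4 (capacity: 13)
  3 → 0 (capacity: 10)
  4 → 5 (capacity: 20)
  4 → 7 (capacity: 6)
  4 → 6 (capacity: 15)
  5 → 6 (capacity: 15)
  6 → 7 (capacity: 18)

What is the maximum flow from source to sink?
Maximum flow = 6

Max flow: 6

Flow assignment:
  0 → 1: 6/6
  1 → 2: 6/18
  2 → 3: 6/12
  3 → 4: 6/13
  4 → 7: 6/6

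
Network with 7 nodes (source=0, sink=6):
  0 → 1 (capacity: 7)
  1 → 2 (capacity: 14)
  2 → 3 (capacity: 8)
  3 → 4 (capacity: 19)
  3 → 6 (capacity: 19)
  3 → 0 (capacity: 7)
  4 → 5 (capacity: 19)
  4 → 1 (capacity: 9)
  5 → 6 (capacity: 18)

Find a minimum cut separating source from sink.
Min cut value = 7, edges: (0,1)

Min cut value: 7
Partition: S = [0], T = [1, 2, 3, 4, 5, 6]
Cut edges: (0,1)

By max-flow min-cut theorem, max flow = min cut = 7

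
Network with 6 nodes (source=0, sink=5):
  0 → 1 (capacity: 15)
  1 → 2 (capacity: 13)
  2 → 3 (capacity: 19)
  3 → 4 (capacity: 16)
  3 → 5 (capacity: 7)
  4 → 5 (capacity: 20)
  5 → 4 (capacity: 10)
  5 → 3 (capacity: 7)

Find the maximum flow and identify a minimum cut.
Max flow = 13, Min cut edges: (1,2)

Maximum flow: 13
Minimum cut: (1,2)
Partition: S = [0, 1], T = [2, 3, 4, 5]

Max-flow min-cut theorem verified: both equal 13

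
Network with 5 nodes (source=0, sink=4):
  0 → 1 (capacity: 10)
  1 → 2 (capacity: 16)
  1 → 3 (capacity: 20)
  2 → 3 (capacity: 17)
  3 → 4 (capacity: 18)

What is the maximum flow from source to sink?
Maximum flow = 10

Max flow: 10

Flow assignment:
  0 → 1: 10/10
  1 → 3: 10/20
  3 → 4: 10/18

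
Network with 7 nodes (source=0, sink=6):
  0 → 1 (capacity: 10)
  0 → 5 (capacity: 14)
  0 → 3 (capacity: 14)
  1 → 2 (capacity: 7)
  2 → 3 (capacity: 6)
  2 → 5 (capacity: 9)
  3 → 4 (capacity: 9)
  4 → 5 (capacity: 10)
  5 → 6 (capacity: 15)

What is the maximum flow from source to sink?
Maximum flow = 15

Max flow: 15

Flow assignment:
  0 → 1: 6/10
  0 → 3: 9/14
  1 → 2: 6/7
  2 → 5: 6/9
  3 → 4: 9/9
  4 → 5: 9/10
  5 → 6: 15/15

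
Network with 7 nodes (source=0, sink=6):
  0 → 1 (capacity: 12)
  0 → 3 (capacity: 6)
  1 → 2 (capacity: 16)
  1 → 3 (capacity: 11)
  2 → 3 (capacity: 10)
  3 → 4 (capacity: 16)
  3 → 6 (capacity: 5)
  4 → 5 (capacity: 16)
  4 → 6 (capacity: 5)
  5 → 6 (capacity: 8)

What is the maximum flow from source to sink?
Maximum flow = 18

Max flow: 18

Flow assignment:
  0 → 1: 12/12
  0 → 3: 6/6
  1 → 2: 1/16
  1 → 3: 11/11
  2 → 3: 1/10
  3 → 4: 13/16
  3 → 6: 5/5
  4 → 5: 8/16
  4 → 6: 5/5
  5 → 6: 8/8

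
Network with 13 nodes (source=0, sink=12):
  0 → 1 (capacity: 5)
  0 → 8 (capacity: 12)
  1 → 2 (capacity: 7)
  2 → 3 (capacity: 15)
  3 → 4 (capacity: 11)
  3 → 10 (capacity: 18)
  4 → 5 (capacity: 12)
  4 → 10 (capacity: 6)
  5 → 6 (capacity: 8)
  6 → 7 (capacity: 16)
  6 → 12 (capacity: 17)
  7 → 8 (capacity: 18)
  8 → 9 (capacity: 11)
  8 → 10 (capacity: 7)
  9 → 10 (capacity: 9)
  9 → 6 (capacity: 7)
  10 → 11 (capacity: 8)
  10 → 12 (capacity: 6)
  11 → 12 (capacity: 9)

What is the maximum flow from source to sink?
Maximum flow = 17

Max flow: 17

Flow assignment:
  0 → 1: 5/5
  0 → 8: 12/12
  1 → 2: 5/7
  2 → 3: 5/15
  3 → 4: 3/11
  3 → 10: 2/18
  4 → 5: 3/12
  5 → 6: 3/8
  6 → 12: 3/17
  8 → 9: 5/11
  8 → 10: 7/7
  9 → 10: 5/9
  10 → 11: 8/8
  10 → 12: 6/6
  11 → 12: 8/9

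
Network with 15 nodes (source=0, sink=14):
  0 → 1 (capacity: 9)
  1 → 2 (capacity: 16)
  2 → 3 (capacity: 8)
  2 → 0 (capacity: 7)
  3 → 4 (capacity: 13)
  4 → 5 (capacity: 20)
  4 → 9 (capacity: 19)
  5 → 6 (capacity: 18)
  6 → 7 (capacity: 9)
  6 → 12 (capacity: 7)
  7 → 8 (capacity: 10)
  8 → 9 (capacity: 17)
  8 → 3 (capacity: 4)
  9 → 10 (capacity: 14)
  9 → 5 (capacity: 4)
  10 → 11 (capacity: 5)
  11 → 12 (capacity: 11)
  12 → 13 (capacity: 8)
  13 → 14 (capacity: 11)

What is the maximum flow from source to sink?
Maximum flow = 8

Max flow: 8

Flow assignment:
  0 → 1: 9/9
  1 → 2: 9/16
  2 → 3: 8/8
  2 → 0: 1/7
  3 → 4: 8/13
  4 → 5: 7/20
  4 → 9: 1/19
  5 → 6: 7/18
  6 → 12: 7/7
  9 → 10: 1/14
  10 → 11: 1/5
  11 → 12: 1/11
  12 → 13: 8/8
  13 → 14: 8/11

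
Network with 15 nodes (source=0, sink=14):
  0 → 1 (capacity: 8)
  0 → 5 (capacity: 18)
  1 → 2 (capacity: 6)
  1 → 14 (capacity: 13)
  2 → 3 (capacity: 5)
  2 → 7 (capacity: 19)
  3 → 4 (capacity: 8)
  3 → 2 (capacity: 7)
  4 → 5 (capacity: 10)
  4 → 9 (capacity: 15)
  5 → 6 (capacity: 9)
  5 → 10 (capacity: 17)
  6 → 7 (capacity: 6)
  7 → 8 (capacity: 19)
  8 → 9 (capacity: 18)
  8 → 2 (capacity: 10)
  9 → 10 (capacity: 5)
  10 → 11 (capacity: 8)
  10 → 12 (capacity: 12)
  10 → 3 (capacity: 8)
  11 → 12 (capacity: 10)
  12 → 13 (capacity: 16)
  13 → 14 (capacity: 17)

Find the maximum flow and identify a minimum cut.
Max flow = 24, Min cut edges: (0,1), (12,13)

Maximum flow: 24
Minimum cut: (0,1), (12,13)
Partition: S = [0, 2, 3, 4, 5, 6, 7, 8, 9, 10, 11, 12], T = [1, 13, 14]

Max-flow min-cut theorem verified: both equal 24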